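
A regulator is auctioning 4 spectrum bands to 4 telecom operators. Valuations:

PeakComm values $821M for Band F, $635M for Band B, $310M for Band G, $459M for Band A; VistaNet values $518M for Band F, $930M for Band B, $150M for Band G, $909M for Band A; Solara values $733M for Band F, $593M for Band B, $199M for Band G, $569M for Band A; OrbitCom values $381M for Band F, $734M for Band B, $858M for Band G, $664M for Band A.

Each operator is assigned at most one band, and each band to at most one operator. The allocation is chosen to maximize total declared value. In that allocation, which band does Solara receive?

Solara receives Band B.

Treat this as an assignment problem: match each operator to one band.
Optimal: PeakComm→Band F ($821M), VistaNet→Band A ($909M), Solara→Band B ($593M), OrbitCom→Band G ($858M) — total 821+909+593+858 = $3181M.
Max-entry greedy (repeatedly take the single best remaining cell) gives $3178M, worse by 3.
Solara's own top band is Band F ($733M), but forcing Solara→Band F and reassigning the rest optimally gives only $3135M — worse by 46.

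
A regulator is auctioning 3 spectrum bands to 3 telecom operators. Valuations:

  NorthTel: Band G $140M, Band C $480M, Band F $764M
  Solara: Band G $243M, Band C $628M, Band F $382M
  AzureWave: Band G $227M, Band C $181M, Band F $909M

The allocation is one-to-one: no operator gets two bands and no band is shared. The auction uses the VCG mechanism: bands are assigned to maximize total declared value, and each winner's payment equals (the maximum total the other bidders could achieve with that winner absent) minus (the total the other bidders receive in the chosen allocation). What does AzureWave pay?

AzureWave pays $624M.

Efficient allocation: NorthTel→Band G ($140M), Solara→Band C ($628M), AzureWave→Band F ($909M); total welfare W = $1677M.
AzureWave receives Band F at value $909M, so the others get W − 909 = $768M.
Without AzureWave: best allocation of the remaining 2 bidders over all 3 bands is NorthTel→Band F ($764M), Solara→Band C ($628M), total $1392M.
VCG payment = (others' best without AzureWave) − (others' welfare with AzureWave) = 1392 − 768 = $624M.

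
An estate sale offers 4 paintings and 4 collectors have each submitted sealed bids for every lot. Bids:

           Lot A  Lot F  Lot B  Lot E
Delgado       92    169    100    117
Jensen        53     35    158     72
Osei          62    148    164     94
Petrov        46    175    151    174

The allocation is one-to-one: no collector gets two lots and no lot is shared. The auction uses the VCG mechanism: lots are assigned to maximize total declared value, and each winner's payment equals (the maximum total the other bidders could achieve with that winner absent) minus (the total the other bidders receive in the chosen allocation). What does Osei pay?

Efficient allocation: Delgado→Lot A ($92), Jensen→Lot B ($158), Osei→Lot F ($148), Petrov→Lot E ($174); total welfare W = $572.
Osei receives Lot F at value $148, so the others get W − 148 = $424.
Without Osei: best allocation of the remaining 3 bidders over all 4 lots is Delgado→Lot F ($169), Jensen→Lot B ($158), Petrov→Lot E ($174), total $501.
VCG payment = (others' best without Osei) − (others' welfare with Osei) = 501 − 424 = $77.

Osei pays $77.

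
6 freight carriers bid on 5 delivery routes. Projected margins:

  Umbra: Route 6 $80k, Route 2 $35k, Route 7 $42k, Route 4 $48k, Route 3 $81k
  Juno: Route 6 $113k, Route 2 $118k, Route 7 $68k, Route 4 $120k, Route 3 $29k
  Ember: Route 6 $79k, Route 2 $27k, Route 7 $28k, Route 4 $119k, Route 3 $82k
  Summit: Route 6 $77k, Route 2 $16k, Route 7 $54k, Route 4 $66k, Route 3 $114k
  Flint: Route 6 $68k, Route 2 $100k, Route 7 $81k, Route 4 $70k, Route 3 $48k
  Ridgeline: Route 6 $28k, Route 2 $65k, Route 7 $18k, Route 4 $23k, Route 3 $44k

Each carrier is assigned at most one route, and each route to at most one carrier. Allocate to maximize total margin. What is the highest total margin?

Optimal: Umbra→Route 6 ($80k), Juno→Route 2 ($118k), Flint→Route 7 ($81k), Ember→Route 4 ($119k), Summit→Route 3 ($114k) — total 80+118+81+119+114 = $512k.
Column-greedy (each route in turn goes to its best remaining carrier) gives $467k, worse by 45.
Next-best assignment: Juno→Route 6, Ridgeline→Route 2, Flint→Route 7, Ember→Route 4, Summit→Route 3 = $492k.
No other one-to-one assignment exceeds $512k.

Maximum total: $512k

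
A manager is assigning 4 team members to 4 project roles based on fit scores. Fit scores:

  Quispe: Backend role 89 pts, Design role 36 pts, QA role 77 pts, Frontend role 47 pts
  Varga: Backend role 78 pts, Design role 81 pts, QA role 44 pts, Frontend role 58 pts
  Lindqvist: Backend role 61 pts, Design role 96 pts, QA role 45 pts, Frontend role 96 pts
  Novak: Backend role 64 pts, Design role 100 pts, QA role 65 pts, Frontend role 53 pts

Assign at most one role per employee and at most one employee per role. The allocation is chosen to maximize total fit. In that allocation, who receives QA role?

Quispe receives QA role.

Treat this as an assignment problem: match each employee to one role.
Optimal: Quispe→QA role (77 pts), Varga→Backend role (78 pts), Lindqvist→Frontend role (96 pts), Novak→Design role (100 pts) — total 77+78+96+100 = 351 pts.
Next-best assignment: Quispe→Backend role, Varga→Design role, Lindqvist→Frontend role, Novak→QA role = 331 pts.
No other one-to-one assignment exceeds 351 pts.
Quispe's own top role is Backend role (89 pts), but forcing Quispe→Backend role and reassigning the rest optimally gives only 331 pts — worse by 20.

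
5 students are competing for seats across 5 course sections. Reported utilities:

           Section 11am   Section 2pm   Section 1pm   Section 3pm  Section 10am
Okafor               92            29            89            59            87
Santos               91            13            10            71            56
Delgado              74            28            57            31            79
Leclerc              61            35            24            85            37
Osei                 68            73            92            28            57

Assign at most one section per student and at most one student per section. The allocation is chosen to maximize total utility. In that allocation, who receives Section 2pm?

Osei receives Section 2pm.

This is a one-to-one assignment (maximum-weight bipartite matching).
Optimal: Okafor→Section 1pm (89 points), Santos→Section 11am (91 points), Delgado→Section 10am (79 points), Leclerc→Section 3pm (85 points), Osei→Section 2pm (73 points) — total 89+91+79+85+73 = 417 points.
Column-greedy (each section in turn goes to its best remaining student) gives 363 points, worse by 54.
Next-best assignment: Okafor→Section 10am, Santos→Section 11am, Delgado→Section 1pm, Leclerc→Section 3pm, Osei→Section 2pm = 393 points.
Osei's own top section is Section 1pm (92 points), but forcing Osei→Section 1pm and reassigning the rest optimally gives only 383 points — worse by 34.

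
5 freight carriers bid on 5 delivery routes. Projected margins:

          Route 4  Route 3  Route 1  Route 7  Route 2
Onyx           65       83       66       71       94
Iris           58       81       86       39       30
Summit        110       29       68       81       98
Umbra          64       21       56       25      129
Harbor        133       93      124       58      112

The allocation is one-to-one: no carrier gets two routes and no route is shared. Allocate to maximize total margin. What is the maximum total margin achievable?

Maximum total: $515k

Optimal: Onyx→Route 7 ($71k), Iris→Route 3 ($81k), Summit→Route 4 ($110k), Umbra→Route 2 ($129k), Harbor→Route 1 ($124k) — total 71+81+110+129+124 = $515k.
Max-entry greedy (repeatedly take the single best remaining cell) gives $512k, worse by 3.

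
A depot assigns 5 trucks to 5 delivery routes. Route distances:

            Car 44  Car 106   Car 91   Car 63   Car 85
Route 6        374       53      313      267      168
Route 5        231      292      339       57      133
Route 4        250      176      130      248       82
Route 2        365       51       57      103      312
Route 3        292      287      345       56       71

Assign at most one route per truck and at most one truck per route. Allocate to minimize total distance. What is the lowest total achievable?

Optimal: Car 44→Route 5 (231 km), Car 106→Route 6 (53 km), Car 91→Route 2 (57 km), Car 63→Route 3 (56 km), Car 85→Route 4 (82 km) — total 231+53+57+56+82 = 479 km.
Column-greedy (each route in turn goes to its cheapest remaining truck) gives 541 km, worse by 62.
No other one-to-one assignment undercuts 479 km.

Min total: 479 km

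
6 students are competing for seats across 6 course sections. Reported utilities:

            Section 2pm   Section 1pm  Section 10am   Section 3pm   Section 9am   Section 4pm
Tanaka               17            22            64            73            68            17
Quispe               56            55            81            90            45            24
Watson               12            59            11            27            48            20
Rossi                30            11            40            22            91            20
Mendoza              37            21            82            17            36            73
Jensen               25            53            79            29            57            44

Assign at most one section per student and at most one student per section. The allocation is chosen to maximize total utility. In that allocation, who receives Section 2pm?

This is the linear assignment problem.
Optimal: Tanaka→Section 3pm (73 points), Quispe→Section 2pm (56 points), Watson→Section 1pm (59 points), Rossi→Section 9am (91 points), Mendoza→Section 4pm (73 points), Jensen→Section 10am (79 points) — total 73+56+59+91+73+79 = 431 points.
Row-greedy (each student in turn takes its best remaining section) gives 402 points, worse by 29.
Swapping Tanaka↔Jensen (Tanaka→Section 10am 64 points, Jensen→Section 3pm 29 points) loses 59.
Checked against all permutations: 431 points is optimal.
Quispe's own top section is Section 3pm (90 points), but forcing Quispe→Section 3pm and reassigning the rest optimally gives only 409 points — worse by 22.

Quispe receives Section 2pm.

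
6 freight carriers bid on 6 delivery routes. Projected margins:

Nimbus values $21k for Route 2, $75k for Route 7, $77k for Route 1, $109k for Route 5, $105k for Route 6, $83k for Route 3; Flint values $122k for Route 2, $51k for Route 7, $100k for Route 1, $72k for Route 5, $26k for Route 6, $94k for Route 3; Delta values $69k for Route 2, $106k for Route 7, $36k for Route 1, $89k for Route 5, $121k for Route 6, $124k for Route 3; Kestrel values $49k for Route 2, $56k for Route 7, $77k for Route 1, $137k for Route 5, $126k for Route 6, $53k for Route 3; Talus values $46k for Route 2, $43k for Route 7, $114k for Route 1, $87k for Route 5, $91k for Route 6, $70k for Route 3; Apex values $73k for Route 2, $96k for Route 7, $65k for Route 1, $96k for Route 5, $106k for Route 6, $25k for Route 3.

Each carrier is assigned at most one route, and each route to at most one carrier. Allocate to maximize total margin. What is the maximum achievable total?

Maximum total: $698k

This is the linear assignment problem.
Optimal: Nimbus→Route 6 ($105k), Flint→Route 2 ($122k), Delta→Route 3 ($124k), Kestrel→Route 5 ($137k), Talus→Route 1 ($114k), Apex→Route 7 ($96k) — total 105+122+124+137+114+96 = $698k.
Checked against all permutations: $698k is optimal.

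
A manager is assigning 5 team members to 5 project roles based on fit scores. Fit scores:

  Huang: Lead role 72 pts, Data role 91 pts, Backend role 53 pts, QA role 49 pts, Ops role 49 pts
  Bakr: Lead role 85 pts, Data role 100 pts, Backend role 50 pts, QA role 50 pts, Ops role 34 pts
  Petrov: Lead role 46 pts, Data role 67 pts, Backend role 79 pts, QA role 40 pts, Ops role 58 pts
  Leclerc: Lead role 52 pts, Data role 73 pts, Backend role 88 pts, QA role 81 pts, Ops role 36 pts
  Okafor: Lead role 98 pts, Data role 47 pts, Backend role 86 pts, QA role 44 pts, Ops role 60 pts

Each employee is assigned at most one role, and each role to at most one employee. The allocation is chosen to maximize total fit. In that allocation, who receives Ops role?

This is a one-to-one assignment (maximum-weight bipartite matching).
Optimal: Huang→Ops role (49 pts), Bakr→Data role (100 pts), Petrov→Backend role (79 pts), Leclerc→QA role (81 pts), Okafor→Lead role (98 pts) — total 49+100+79+81+98 = 407 pts.
Max-entry greedy (repeatedly take the single best remaining cell) gives 393 pts, worse by 14.
Swapping Leclerc↔Bakr (Leclerc→Data role 73 pts, Bakr→QA role 50 pts) loses 58.
Every other assignment is strictly worse.
Huang's own top role is Data role (91 pts), but forcing Huang→Data role and reassigning the rest optimally gives only 401 pts — worse by 6.

Huang receives Ops role.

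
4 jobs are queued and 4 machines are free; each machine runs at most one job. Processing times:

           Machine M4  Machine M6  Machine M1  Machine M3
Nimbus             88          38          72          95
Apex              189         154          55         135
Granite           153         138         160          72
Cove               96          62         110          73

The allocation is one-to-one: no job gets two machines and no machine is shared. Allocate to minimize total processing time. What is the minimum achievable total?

This is a one-to-one assignment (minimum-cost bipartite matching).
Optimal: Nimbus→Machine M6 (38 min), Apex→Machine M1 (55 min), Granite→Machine M3 (72 min), Cove→Machine M4 (96 min) — total 38+55+72+96 = 261 min.
Column-greedy (each machine in turn goes to its cheapest remaining job) gives 277 min, worse by 16.
Next-best assignment: Nimbus→Machine M4, Apex→Machine M1, Granite→Machine M3, Cove→Machine M6 = 277 min.
Swapping Cove↔Granite (Cove→Machine M3 73 min, Granite→Machine M4 153 min) adds 58.
No other one-to-one assignment undercuts 261 min.

Minimum total: 261 min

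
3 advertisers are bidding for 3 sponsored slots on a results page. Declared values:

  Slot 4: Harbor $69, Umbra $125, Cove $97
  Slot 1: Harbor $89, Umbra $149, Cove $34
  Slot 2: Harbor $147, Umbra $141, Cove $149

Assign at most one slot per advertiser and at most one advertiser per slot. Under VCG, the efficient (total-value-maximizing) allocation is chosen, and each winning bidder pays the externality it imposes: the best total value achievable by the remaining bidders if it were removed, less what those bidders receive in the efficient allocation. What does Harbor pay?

Harbor pays $52.

Efficient allocation: Harbor→Slot 2 ($147), Umbra→Slot 1 ($149), Cove→Slot 4 ($97); total welfare W = $393.
Harbor receives Slot 2 at value $147, so the others get W − 147 = $246.
Without Harbor: best allocation of the remaining 2 bidders over all 3 slots is Umbra→Slot 1 ($149), Cove→Slot 2 ($149), total $298.
VCG payment = (others' best without Harbor) − (others' welfare with Harbor) = 298 − 246 = $52.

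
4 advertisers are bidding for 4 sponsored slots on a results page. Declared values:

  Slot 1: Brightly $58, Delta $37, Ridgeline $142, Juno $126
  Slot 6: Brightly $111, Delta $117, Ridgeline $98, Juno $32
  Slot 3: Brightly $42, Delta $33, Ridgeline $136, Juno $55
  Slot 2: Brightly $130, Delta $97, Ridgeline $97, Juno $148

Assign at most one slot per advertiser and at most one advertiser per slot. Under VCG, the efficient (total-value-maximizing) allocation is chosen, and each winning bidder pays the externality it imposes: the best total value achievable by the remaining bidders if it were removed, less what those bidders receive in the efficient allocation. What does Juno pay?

Efficient allocation: Brightly→Slot 2 ($130), Delta→Slot 6 ($117), Ridgeline→Slot 3 ($136), Juno→Slot 1 ($126); total welfare W = $509.
Juno receives Slot 1 at value $126, so the others get W − 126 = $383.
Without Juno: best allocation of the remaining 3 bidders over all 4 slots is Brightly→Slot 2 ($130), Delta→Slot 6 ($117), Ridgeline→Slot 1 ($142), total $389.
VCG payment = (others' best without Juno) − (others' welfare with Juno) = 389 − 383 = $6.

Juno pays $6.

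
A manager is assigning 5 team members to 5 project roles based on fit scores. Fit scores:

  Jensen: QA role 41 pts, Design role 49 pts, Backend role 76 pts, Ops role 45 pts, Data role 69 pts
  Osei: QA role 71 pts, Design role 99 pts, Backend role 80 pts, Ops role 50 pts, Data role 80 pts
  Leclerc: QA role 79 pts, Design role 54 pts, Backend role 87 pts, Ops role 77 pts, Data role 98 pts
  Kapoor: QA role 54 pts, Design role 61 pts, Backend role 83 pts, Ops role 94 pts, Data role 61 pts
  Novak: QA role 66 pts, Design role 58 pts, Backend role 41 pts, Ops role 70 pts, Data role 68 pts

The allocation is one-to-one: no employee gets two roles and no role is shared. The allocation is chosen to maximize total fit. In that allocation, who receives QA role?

Novak receives QA role.

Optimal: Jensen→Backend role (76 pts), Osei→Design role (99 pts), Leclerc→Data role (98 pts), Kapoor→Ops role (94 pts), Novak→QA role (66 pts) — total 76+99+98+94+66 = 433 pts.
Column-greedy (each role in turn goes to its best remaining employee) gives 400 pts, worse by 33.
Next-best assignment: Jensen→Backend role, Osei→Design role, Leclerc→QA role, Kapoor→Ops role, Novak→Data role = 416 pts.
Novak's own top role is Ops role (70 pts), but forcing Novak→Ops role and reassigning the rest optimally gives only 400 pts — worse by 33.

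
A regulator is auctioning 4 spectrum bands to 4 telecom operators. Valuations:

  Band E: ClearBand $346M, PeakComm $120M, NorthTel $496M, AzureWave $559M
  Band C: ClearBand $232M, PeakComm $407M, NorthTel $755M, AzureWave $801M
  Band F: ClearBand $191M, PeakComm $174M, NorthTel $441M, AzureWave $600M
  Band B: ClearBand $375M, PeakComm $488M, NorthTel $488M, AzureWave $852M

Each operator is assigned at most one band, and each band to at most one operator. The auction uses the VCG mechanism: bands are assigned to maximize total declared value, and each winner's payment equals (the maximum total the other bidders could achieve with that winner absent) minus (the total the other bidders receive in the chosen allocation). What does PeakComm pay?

Efficient allocation: ClearBand→Band E ($346M), PeakComm→Band B ($488M), NorthTel→Band C ($755M), AzureWave→Band F ($600M); total welfare W = $2189M.
PeakComm receives Band B at value $488M, so the others get W − 488 = $1701M.
Without PeakComm: best allocation of the remaining 3 bidders over all 4 bands is ClearBand→Band E ($346M), NorthTel→Band C ($755M), AzureWave→Band B ($852M), total $1953M.
VCG payment = (others' best without PeakComm) − (others' welfare with PeakComm) = 1953 − 1701 = $252M.

PeakComm pays $252M.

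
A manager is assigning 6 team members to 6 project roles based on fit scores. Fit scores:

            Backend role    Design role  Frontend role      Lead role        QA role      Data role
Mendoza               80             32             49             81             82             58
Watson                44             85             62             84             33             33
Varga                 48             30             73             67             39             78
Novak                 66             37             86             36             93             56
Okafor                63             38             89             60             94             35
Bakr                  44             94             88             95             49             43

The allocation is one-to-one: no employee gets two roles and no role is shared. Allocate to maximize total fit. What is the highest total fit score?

Optimal: Mendoza→Backend role (80 pts), Watson→Design role (85 pts), Varga→Data role (78 pts), Novak→QA role (93 pts), Okafor→Frontend role (89 pts), Bakr→Lead role (95 pts) — total 80+85+78+93+89+95 = 520 pts.
Column-greedy (each role in turn goes to its best remaining employee) gives 518 pts, worse by 2.
Swapping Novak↔Okafor (Novak→Frontend role 86 pts, Okafor→QA role 94 pts) loses 2.
Checked against all permutations: 520 pts is optimal.

Maximum total: 520 pts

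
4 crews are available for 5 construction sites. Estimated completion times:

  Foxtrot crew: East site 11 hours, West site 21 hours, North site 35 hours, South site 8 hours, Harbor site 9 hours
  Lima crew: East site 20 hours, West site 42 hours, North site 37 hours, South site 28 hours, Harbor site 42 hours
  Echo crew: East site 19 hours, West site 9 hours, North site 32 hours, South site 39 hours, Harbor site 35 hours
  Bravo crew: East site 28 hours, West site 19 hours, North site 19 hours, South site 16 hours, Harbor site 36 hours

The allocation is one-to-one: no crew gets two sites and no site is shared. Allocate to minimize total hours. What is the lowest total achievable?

This is the linear assignment problem.
Optimal: Foxtrot crew→Harbor site (9 hours), Lima crew→East site (20 hours), Echo crew→West site (9 hours), Bravo crew→South site (16 hours) — total 9+20+9+16 = 54 hours.
Min-entry greedy (repeatedly take the single cheapest remaining cell) gives 56 hours, worse by 2.
Next-best assignment: Foxtrot crew→South site, Lima crew→East site, Echo crew→West site, Bravo crew→North site = 56 hours.

Min total: 54 hours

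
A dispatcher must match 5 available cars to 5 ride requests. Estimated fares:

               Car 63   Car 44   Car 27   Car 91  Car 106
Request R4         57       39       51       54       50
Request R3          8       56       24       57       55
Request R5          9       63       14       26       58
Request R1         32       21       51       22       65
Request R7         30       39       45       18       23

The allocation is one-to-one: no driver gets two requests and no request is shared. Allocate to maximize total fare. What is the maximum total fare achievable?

This is a one-to-one assignment (maximum-weight bipartite matching).
Optimal: Car 63→Request R4 ($57), Car 44→Request R5 ($63), Car 27→Request R7 ($45), Car 91→Request R3 ($57), Car 106→Request R1 ($65) — total 57+63+45+57+65 = $287.
Row-greedy (each driver in turn takes its best remaining request) gives $251, worse by 36.
Next-best assignment: Car 63→Request R7, Car 44→Request R5, Car 27→Request R4, Car 91→Request R3, Car 106→Request R1 = $266.
Every other assignment is strictly worse.

Max total: $287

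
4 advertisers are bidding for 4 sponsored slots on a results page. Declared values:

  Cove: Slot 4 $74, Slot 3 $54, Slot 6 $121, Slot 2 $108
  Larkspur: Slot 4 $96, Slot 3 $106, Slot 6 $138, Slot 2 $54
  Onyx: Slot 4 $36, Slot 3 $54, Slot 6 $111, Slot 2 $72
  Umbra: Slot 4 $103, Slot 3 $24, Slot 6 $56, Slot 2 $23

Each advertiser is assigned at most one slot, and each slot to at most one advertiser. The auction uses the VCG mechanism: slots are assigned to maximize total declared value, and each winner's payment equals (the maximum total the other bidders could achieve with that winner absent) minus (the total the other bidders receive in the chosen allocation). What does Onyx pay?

Efficient allocation: Cove→Slot 2 ($108), Larkspur→Slot 3 ($106), Onyx→Slot 6 ($111), Umbra→Slot 4 ($103); total welfare W = $428.
Onyx receives Slot 6 at value $111, so the others get W − 111 = $317.
Without Onyx: best allocation of the remaining 3 bidders over all 4 slots is Cove→Slot 2 ($108), Larkspur→Slot 6 ($138), Umbra→Slot 4 ($103), total $349.
VCG payment = (others' best without Onyx) − (others' welfare with Onyx) = 349 − 317 = $32.

Onyx pays $32.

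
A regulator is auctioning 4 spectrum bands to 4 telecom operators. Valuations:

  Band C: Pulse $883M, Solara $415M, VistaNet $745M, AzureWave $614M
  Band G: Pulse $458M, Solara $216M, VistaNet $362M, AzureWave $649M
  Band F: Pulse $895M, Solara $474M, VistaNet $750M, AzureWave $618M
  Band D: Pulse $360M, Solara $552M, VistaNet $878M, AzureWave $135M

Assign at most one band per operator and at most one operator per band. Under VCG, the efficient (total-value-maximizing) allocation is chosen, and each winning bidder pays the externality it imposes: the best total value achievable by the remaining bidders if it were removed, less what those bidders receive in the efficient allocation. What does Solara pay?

Efficient allocation: Pulse→Band C ($883M), Solara→Band F ($474M), VistaNet→Band D ($878M), AzureWave→Band G ($649M); total welfare W = $2884M.
Solara receives Band F at value $474M, so the others get W − 474 = $2410M.
Without Solara: best allocation of the remaining 3 bidders over all 4 bands is Pulse→Band F ($895M), VistaNet→Band D ($878M), AzureWave→Band G ($649M), total $2422M.
VCG payment = (others' best without Solara) − (others' welfare with Solara) = 2422 − 2410 = $12M.

Solara pays $12M.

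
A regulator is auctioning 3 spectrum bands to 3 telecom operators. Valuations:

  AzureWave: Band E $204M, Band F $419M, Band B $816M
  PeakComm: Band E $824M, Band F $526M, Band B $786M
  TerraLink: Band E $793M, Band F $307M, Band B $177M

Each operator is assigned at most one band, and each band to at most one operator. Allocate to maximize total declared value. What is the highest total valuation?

Max total: $2135M

Optimal: AzureWave→Band B ($816M), PeakComm→Band F ($526M), TerraLink→Band E ($793M) — total 816+526+793 = $2135M.
Max-entry greedy (repeatedly take the single best remaining cell) gives $1947M, worse by 188.
Every other assignment is strictly worse.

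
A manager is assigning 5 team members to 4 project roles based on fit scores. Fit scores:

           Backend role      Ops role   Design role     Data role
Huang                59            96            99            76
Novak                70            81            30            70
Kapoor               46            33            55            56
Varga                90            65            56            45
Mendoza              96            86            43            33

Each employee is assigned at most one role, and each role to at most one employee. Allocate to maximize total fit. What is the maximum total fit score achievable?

Maximum total: 345 pts

Optimal: Varga→Backend role (90 pts), Mendoza→Ops role (86 pts), Huang→Design role (99 pts), Novak→Data role (70 pts) — total 90+86+99+70 = 345 pts.
Max-entry greedy (repeatedly take the single best remaining cell) gives 332 pts, worse by 13.
Swapping Varga↔Huang (Varga→Design role 56 pts, Huang→Backend role 59 pts) loses 74.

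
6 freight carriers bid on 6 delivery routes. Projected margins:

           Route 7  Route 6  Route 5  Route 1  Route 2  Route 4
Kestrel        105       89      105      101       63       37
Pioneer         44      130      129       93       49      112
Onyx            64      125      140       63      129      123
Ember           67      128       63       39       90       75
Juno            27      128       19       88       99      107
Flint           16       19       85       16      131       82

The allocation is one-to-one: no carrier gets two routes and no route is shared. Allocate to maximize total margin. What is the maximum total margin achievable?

Treat this as an assignment problem: match each carrier to one route.
Optimal: Kestrel→Route 7 ($105k), Pioneer→Route 5 ($129k), Onyx→Route 4 ($123k), Ember→Route 6 ($128k), Juno→Route 1 ($88k), Flint→Route 2 ($131k) — total 105+129+123+128+88+131 = $704k.
Row-greedy (each carrier in turn takes its best remaining route) gives $588k, worse by 116.

Maximum total: $704k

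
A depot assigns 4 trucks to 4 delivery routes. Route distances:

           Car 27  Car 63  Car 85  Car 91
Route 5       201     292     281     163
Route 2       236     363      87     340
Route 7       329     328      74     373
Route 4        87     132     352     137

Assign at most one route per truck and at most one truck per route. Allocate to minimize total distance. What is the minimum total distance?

Treat this as an assignment problem: match each truck to one route.
Optimal: Car 27→Route 2 (236 km), Car 63→Route 4 (132 km), Car 85→Route 7 (74 km), Car 91→Route 5 (163 km) — total 236+132+74+163 = 605 km.
Column-greedy (each route in turn goes to its cheapest remaining truck) gives 665 km, worse by 60.
Next-best assignment: Car 27→Route 4, Car 63→Route 7, Car 85→Route 2, Car 91→Route 5 = 665 km.
Every other assignment is strictly worse.

Min total: 605 km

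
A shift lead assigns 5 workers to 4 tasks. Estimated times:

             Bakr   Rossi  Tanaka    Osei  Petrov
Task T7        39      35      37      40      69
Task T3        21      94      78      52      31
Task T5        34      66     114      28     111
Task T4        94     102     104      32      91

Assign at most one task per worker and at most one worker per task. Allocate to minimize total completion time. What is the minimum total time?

Optimal: Rossi→Task T7 (35 min), Petrov→Task T3 (31 min), Bakr→Task T5 (34 min), Osei→Task T4 (32 min) — total 35+31+34+32 = 132 min.
Column-greedy (each task in turn goes to its cheapest remaining worker) gives 175 min, worse by 43.

Minimum total: 132 min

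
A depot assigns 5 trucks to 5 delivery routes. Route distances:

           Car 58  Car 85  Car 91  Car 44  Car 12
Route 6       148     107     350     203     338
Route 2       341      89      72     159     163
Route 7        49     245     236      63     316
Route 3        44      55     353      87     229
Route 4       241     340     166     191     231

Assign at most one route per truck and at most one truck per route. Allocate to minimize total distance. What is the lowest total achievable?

Optimal: Car 58→Route 3 (44 km), Car 85→Route 6 (107 km), Car 91→Route 2 (72 km), Car 44→Route 7 (63 km), Car 12→Route 4 (231 km) — total 44+107+72+63+231 = 517 km.
Column-greedy (each route in turn goes to its cheapest remaining truck) gives 546 km, worse by 29.
Next-best assignment: Car 58→Route 3, Car 85→Route 6, Car 91→Route 4, Car 44→Route 7, Car 12→Route 2 = 543 km.

Min total: 517 km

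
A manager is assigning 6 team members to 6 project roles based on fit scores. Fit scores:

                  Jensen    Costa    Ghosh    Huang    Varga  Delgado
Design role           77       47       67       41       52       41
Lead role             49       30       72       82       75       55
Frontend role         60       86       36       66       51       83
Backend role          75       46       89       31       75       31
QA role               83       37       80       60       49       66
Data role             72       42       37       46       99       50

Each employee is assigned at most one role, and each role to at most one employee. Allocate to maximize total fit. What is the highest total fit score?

Max total: 499 pts

Optimal: Jensen→Design role (77 pts), Costa→Frontend role (86 pts), Ghosh→Backend role (89 pts), Huang→Lead role (82 pts), Varga→Data role (99 pts), Delgado→QA role (66 pts) — total 77+86+89+82+99+66 = 499 pts.
Max-entry greedy (repeatedly take the single best remaining cell) gives 480 pts, worse by 19.
No other one-to-one assignment exceeds 499 pts.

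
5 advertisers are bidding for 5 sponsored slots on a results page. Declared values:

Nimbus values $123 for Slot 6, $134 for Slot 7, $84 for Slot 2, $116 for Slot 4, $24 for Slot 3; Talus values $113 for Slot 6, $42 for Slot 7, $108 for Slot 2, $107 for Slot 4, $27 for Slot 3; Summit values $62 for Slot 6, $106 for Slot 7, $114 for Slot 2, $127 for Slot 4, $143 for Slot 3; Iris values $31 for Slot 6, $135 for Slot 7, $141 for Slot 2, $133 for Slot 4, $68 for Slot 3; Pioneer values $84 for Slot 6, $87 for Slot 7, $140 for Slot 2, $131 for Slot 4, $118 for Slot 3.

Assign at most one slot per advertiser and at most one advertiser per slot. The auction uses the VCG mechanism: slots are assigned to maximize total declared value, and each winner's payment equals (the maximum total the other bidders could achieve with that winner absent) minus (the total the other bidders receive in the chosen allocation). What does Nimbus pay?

Efficient allocation: Nimbus→Slot 7 ($134), Talus→Slot 6 ($113), Summit→Slot 3 ($143), Iris→Slot 4 ($133), Pioneer→Slot 2 ($140); total welfare W = $663.
Nimbus receives Slot 7 at value $134, so the others get W − 134 = $529.
Without Nimbus: best allocation of the remaining 4 bidders over all 5 slots is Talus→Slot 6 ($113), Summit→Slot 3 ($143), Iris→Slot 7 ($135), Pioneer→Slot 2 ($140), total $531.
VCG payment = (others' best without Nimbus) − (others' welfare with Nimbus) = 531 − 529 = $2.

Nimbus pays $2.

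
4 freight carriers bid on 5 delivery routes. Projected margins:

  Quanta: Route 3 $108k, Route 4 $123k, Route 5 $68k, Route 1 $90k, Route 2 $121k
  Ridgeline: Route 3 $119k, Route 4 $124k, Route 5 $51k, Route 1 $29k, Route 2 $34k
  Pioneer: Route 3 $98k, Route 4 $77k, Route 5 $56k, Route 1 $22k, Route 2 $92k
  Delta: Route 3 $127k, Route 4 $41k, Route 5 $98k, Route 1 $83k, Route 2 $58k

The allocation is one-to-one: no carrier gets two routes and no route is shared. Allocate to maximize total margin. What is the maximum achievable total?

Max total: $441k

This is the linear assignment problem.
Optimal: Quanta→Route 2 ($121k), Ridgeline→Route 4 ($124k), Pioneer→Route 3 ($98k), Delta→Route 5 ($98k) — total 121+124+98+98 = $441k.
Max-entry greedy (repeatedly take the single best remaining cell) gives $428k, worse by 13.
Swapping Delta↔Pioneer (Delta→Route 3 $127k, Pioneer→Route 5 $56k) loses 13.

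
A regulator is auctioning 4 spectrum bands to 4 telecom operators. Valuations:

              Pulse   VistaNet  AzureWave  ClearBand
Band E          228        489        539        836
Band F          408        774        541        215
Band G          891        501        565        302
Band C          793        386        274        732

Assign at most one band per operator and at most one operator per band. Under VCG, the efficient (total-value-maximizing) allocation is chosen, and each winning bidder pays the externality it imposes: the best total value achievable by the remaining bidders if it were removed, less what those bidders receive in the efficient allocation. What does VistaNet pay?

VistaNet pays $74M.

Efficient allocation: Pulse→Band C ($793M), VistaNet→Band F ($774M), AzureWave→Band G ($565M), ClearBand→Band E ($836M); total welfare W = $2968M.
VistaNet receives Band F at value $774M, so the others get W − 774 = $2194M.
Without VistaNet: best allocation of the remaining 3 bidders over all 4 bands is Pulse→Band G ($891M), AzureWave→Band F ($541M), ClearBand→Band E ($836M), total $2268M.
VCG payment = (others' best without VistaNet) − (others' welfare with VistaNet) = 2268 − 2194 = $74M.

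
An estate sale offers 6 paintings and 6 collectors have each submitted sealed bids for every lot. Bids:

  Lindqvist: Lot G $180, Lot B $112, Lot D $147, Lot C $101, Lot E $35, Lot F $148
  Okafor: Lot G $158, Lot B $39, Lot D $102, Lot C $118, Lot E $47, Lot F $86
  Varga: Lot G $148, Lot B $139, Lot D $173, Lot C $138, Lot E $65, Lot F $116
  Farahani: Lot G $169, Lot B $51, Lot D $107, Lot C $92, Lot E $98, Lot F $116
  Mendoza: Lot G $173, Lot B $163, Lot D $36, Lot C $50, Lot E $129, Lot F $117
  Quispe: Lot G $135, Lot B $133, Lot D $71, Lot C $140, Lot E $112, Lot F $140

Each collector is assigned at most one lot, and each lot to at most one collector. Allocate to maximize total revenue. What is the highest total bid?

Max total: $883

This is the linear assignment problem.
Optimal: Lindqvist→Lot F ($148), Okafor→Lot C ($118), Varga→Lot D ($173), Farahani→Lot G ($169), Mendoza→Lot B ($163), Quispe→Lot E ($112) — total 148+118+173+169+163+112 = $883.
Max-entry greedy (repeatedly take the single best remaining cell) gives $819, worse by 64.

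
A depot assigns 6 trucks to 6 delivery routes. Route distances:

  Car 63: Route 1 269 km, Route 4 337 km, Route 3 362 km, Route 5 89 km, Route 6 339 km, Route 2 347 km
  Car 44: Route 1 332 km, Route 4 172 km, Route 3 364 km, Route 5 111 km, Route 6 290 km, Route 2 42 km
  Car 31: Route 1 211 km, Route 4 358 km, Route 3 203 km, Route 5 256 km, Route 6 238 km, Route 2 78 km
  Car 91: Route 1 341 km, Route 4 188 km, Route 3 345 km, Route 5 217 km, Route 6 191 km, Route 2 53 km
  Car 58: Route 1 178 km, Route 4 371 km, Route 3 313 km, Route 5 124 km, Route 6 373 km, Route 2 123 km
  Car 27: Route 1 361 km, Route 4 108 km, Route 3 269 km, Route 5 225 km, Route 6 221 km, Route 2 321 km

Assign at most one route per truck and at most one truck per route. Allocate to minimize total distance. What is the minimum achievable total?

Min total: 811 km

Optimal: Car 63→Route 5 (89 km), Car 44→Route 2 (42 km), Car 31→Route 3 (203 km), Car 91→Route 6 (191 km), Car 58→Route 1 (178 km), Car 27→Route 4 (108 km) — total 89+42+203+191+178+108 = 811 km.
Next-best assignment: Car 63→Route 5, Car 44→Route 4, Car 31→Route 3, Car 91→Route 2, Car 58→Route 1, Car 27→Route 6 = 916 km.
Swapping Car 63↔Car 27 (Car 63→Route 4 337 km, Car 27→Route 5 225 km) adds 365.
Every other assignment is strictly worse.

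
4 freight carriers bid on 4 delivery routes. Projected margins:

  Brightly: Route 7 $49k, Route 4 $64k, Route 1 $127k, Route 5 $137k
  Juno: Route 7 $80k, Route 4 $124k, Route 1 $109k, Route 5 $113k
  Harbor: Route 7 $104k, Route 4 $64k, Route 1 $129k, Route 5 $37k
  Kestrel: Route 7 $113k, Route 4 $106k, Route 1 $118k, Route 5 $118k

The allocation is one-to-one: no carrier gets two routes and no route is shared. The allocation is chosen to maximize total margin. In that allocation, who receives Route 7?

Kestrel receives Route 7.

Optimal: Brightly→Route 5 ($137k), Juno→Route 4 ($124k), Harbor→Route 1 ($129k), Kestrel→Route 7 ($113k) — total 137+124+129+113 = $503k.
Checked against all permutations: $503k is optimal.
Kestrel's own top route is Route 1 ($118k), but forcing Kestrel→Route 1 and reassigning the rest optimally gives only $483k — worse by 20.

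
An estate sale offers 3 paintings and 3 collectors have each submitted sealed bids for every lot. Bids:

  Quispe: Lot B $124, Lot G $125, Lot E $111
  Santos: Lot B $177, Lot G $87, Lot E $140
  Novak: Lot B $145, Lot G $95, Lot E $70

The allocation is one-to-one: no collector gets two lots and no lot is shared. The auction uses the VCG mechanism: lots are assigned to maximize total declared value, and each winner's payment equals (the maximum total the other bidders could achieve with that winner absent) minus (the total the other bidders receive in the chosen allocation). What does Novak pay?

Efficient allocation: Quispe→Lot G ($125), Santos→Lot E ($140), Novak→Lot B ($145); total welfare W = $410.
Novak receives Lot B at value $145, so the others get W − 145 = $265.
Without Novak: best allocation of the remaining 2 bidders over all 3 lots is Quispe→Lot G ($125), Santos→Lot B ($177), total $302.
VCG payment = (others' best without Novak) − (others' welfare with Novak) = 302 − 265 = $37.

Novak pays $37.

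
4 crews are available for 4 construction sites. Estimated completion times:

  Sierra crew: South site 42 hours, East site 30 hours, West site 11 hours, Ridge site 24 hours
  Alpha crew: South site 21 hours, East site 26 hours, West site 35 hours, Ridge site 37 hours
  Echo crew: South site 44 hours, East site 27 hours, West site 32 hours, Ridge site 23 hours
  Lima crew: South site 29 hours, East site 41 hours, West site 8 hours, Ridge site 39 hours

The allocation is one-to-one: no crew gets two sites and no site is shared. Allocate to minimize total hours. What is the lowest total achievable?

Optimal: Sierra crew→Ridge site (24 hours), Alpha crew→South site (21 hours), Echo crew→East site (27 hours), Lima crew→West site (8 hours) — total 24+21+27+8 = 80 hours.
Row-greedy (each crew in turn takes its cheapest remaining site) gives 96 hours, worse by 16.
Next-best assignment: Sierra crew→East site, Alpha crew→South site, Echo crew→Ridge site, Lima crew→West site = 82 hours.
Every other assignment is strictly worse.

Minimum total: 80 hours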